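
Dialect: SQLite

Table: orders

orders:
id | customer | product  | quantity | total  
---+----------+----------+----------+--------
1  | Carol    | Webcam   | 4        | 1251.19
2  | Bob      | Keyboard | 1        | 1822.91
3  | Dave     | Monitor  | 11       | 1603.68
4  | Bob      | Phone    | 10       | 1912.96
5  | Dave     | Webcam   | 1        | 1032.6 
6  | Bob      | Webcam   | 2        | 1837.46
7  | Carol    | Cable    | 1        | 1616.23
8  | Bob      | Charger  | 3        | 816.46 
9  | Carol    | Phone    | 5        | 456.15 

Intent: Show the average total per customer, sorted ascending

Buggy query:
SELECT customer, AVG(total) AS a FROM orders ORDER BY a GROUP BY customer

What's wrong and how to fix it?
Bug: ORDER BY appears before GROUP BY; SQL clause order requires GROUP BY first

Fix: Reorder: SELECT … FROM … GROUP BY … ORDER BY …

Corrected query:
SELECT customer, AVG(total) AS a FROM orders GROUP BY customer ORDER BY a

Result:
customer | a          
---------+------------
Carol    | 1107.856667
Dave     | 1318.14    
Bob      | 1597.4475  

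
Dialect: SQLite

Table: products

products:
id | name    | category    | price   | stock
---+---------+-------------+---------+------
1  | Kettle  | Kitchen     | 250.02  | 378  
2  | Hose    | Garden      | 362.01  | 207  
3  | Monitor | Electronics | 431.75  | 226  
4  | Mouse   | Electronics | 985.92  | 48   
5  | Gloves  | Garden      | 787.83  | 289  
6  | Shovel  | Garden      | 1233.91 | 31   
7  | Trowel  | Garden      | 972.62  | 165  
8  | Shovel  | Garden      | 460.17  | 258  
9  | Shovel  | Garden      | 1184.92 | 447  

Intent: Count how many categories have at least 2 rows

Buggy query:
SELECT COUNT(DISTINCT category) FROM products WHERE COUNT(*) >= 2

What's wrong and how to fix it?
Bug: WHERE filters individual rows, not groups, so a group-level COUNT is invalid there

Fix: Use a subquery that GROUPs and filters with HAVING, then count its rows

Corrected query:
SELECT COUNT(*) FROM (SELECT category FROM products GROUP BY category HAVING COUNT(*) >= 2)

Result:
COUNT(*)
--------
2       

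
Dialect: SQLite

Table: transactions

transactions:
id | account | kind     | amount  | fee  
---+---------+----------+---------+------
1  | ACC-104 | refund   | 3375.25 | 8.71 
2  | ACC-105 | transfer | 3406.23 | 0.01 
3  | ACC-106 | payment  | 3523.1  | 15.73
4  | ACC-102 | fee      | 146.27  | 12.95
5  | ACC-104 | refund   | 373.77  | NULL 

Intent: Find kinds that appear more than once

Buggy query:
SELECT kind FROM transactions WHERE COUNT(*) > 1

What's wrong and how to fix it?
Bug: COUNT(*) is an aggregate and cannot be used in WHERE

Fix: Group first, then use HAVING for the count condition

Corrected query:
SELECT kind FROM transactions GROUP BY kind HAVING COUNT(*) > 1

Result:
kind  
------
refund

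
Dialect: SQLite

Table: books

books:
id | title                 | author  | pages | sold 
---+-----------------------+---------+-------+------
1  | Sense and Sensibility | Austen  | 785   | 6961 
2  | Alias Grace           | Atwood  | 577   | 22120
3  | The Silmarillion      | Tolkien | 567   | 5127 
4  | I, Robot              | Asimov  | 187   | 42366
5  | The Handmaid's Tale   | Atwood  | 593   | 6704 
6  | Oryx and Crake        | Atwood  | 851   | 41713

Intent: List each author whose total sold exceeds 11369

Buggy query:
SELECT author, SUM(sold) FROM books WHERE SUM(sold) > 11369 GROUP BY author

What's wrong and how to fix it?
Bug: WHERE runs before GROUP BY, so aggregates aren't available there

Fix: Use HAVING (which filters groups after aggregation) instead of WHERE

Corrected query:
SELECT author, SUM(sold) FROM books GROUP BY author HAVING SUM(sold) > 11369

Result:
author | SUM(sold)
-------+----------
Asimov | 42366    
Atwood | 70537    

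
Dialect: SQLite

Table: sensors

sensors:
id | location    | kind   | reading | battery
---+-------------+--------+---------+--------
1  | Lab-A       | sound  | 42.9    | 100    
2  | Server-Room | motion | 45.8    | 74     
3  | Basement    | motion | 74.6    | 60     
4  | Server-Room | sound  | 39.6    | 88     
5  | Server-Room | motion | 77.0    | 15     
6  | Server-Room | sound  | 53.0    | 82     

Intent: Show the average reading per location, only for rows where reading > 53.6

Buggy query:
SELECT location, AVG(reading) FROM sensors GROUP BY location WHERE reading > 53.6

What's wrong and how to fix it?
Bug: WHERE cannot follow GROUP BY

Fix: Move the WHERE clause before GROUP BY

Corrected query:
SELECT location, AVG(reading) FROM sensors WHERE reading > 53.6 GROUP BY location

Result:
location    | AVG(reading)
------------+-------------
Basement    | 74.6        
Server-Room | 77          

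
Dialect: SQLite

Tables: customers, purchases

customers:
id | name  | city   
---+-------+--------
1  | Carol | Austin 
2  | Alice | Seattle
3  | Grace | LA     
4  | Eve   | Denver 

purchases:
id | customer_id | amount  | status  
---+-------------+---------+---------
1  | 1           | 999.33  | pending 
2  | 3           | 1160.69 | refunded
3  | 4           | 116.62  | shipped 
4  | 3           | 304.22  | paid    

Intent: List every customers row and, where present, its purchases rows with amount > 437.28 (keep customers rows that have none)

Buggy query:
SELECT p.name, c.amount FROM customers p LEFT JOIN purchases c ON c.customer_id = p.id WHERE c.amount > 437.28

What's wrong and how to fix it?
Bug: Filtering c.amount in WHERE discards the NULL rows produced by LEFT JOIN, turning it into an inner join

Fix: Move the right-table condition into the ON clause so unmatched parents are kept

Corrected query:
SELECT p.name, c.amount FROM customers p LEFT JOIN purchases c ON c.customer_id = p.id AND c.amount > 437.28

Result:
name  | amount 
------+--------
Carol | 999.33 
Alice | NULL   
Grace | 1160.69
Eve   | NULL   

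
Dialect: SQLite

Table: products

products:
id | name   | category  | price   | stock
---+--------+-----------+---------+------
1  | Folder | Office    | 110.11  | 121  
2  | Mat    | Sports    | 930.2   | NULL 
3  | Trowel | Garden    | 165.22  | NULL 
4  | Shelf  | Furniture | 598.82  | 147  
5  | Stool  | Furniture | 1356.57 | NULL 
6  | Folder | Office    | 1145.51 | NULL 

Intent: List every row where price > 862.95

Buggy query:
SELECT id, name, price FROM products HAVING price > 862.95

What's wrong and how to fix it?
Bug: HAVING filters the output of aggregation, but this query has no GROUP BY and no aggregate functions, so SQLite rejects it (HAVING clause on a non-aggregate query); the condition here is per row

Fix: Use WHERE for row-level filtering

Corrected query:
SELECT id, name, price FROM products WHERE price > 862.95

Result:
id | name   | price  
---+--------+--------
2  | Mat    | 930.2  
5  | Stool  | 1356.57
6  | Folder | 1145.51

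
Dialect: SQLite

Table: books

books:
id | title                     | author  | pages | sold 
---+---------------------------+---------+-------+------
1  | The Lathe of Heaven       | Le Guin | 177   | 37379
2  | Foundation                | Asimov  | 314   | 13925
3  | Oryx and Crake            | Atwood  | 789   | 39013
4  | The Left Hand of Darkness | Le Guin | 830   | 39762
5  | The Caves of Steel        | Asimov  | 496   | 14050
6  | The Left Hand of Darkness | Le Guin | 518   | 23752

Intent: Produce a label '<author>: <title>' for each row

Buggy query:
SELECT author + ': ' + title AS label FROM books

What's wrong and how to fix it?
Bug: SQLite uses || for string concatenation; + coerces text to numbers (yielding 0)

Fix: Replace + with || to concatenate text

Corrected query:
SELECT author || ': ' || title AS label FROM books

Result:
label                             
----------------------------------
Le Guin: The Lathe of Heaven      
Asimov: Foundation                
Atwood: Oryx and Crake            
Le Guin: The Left Hand of Darkness
Asimov: The Caves of Steel        
Le Guin: The Left Hand of Darkness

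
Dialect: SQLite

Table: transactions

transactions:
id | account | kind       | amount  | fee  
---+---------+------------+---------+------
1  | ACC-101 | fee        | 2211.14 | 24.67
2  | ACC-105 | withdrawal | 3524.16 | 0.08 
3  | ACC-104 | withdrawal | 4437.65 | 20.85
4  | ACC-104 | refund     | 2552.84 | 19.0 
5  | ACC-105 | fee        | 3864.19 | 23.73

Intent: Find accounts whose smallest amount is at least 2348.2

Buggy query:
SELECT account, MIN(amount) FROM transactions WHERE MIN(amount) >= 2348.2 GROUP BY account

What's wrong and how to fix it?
Bug: Aggregates like MIN are computed per group after WHERE runs

Fix: Replace WHERE with HAVING after the GROUP BY

Corrected query:
SELECT account, MIN(amount) FROM transactions GROUP BY account HAVING MIN(amount) >= 2348.2

Result:
account | MIN(amount)
--------+------------
ACC-104 | 2552.84    
ACC-105 | 3524.16    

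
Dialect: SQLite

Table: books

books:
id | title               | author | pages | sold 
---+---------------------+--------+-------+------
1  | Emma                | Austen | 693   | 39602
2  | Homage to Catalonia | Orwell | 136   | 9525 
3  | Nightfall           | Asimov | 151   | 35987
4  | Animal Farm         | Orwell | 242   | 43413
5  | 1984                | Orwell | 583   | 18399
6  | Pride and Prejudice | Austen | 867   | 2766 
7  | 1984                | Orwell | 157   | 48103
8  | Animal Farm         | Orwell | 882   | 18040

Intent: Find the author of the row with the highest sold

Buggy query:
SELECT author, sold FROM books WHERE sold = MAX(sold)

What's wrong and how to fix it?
Bug: WHERE is evaluated per row; an aggregate over the whole table isn't defined there

Fix: Wrap MAX in a scalar subquery so WHERE compares against a single value

Corrected query:
SELECT author, sold FROM books WHERE sold = (SELECT MAX(sold) FROM books)

Result:
author | sold 
-------+------
Orwell | 48103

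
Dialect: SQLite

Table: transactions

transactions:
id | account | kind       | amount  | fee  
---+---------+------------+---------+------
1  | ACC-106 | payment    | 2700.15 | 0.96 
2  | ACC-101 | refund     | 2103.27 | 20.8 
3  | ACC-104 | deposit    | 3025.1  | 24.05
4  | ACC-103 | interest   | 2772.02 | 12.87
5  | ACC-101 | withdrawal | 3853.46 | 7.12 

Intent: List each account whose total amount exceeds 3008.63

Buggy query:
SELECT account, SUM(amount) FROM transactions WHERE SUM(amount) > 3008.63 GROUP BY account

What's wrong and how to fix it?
Bug: WHERE runs before GROUP BY, so aggregates aren't available there

Fix: Move the aggregate condition to a HAVING clause

Corrected query:
SELECT account, SUM(amount) FROM transactions GROUP BY account HAVING SUM(amount) > 3008.63

Result:
account | SUM(amount)
--------+------------
ACC-101 | 5956.73    
ACC-104 | 3025.1     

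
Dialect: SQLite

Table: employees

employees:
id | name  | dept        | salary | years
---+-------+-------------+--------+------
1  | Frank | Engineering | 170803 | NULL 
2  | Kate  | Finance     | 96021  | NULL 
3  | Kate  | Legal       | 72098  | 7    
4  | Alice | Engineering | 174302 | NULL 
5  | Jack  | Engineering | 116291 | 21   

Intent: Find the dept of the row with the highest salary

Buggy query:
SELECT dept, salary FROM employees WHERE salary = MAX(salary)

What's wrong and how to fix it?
Bug: MAX(salary) is an aggregate and cannot be used directly in WHERE

Fix: Use a subquery: WHERE salary = (SELECT MAX(salary) FROM employees)

Corrected query:
SELECT dept, salary FROM employees WHERE salary = (SELECT MAX(salary) FROM employees)

Result:
dept        | salary
------------+-------
Engineering | 174302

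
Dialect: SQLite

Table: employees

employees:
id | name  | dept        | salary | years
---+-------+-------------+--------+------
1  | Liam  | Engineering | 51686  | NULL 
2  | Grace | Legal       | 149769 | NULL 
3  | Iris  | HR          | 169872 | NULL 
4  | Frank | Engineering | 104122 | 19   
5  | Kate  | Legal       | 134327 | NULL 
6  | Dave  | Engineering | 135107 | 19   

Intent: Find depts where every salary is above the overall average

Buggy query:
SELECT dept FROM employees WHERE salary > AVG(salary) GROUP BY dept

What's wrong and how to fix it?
Bug: AVG() is an aggregate; it can't sit directly in WHERE

Fix: Compute the overall average in a scalar subquery and compare each group's MIN against it in HAVING

Corrected query:
SELECT dept FROM employees GROUP BY dept HAVING MIN(salary) > (SELECT AVG(salary) FROM employees)

Result:
dept 
-----
HR   
Legal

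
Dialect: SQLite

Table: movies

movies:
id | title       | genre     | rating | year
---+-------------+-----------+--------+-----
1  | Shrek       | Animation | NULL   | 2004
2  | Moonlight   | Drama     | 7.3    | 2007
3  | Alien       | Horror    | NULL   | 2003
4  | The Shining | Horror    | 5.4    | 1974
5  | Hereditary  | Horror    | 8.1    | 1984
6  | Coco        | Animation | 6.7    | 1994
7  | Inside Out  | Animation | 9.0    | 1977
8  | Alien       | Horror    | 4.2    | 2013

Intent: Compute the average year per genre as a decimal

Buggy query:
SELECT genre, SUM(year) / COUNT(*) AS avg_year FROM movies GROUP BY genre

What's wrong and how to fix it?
Bug: SUM(year) and COUNT(*) are both integers; the division truncates the fractional part

Fix: Cast one side to REAL so the division keeps the fractional part

Corrected query:
SELECT genre, SUM(year) * 1.0 / COUNT(*) AS avg_year FROM movies GROUP BY genre

Result:
genre     | avg_year   
----------+------------
Animation | 1991.666667
Drama     | 2007       
Horror    | 1993.5     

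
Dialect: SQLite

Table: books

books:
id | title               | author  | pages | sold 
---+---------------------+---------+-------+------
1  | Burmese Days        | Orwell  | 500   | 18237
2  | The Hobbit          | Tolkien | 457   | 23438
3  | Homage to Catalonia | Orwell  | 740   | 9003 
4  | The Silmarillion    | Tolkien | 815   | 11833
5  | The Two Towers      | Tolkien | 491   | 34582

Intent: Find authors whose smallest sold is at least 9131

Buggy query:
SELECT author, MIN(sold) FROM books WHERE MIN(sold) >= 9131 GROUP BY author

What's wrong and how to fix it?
Bug: Aggregates like MIN are computed per group after WHERE runs

Fix: Replace WHERE with HAVING after the GROUP BY

Corrected query:
SELECT author, MIN(sold) FROM books GROUP BY author HAVING MIN(sold) >= 9131

Result:
author  | MIN(sold)
--------+----------
Tolkien | 11833    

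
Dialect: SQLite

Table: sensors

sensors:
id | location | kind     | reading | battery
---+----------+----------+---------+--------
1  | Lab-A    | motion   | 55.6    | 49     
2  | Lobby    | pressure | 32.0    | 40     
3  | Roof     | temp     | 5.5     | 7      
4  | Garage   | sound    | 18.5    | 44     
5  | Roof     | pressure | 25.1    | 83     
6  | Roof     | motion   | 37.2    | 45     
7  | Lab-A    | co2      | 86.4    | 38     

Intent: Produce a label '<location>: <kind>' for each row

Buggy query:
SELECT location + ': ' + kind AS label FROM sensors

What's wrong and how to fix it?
Bug: '+' is numeric addition; on text columns SQLite converts them to 0 instead of concatenating

Fix: Use the || operator for string concatenation

Corrected query:
SELECT location || ': ' || kind AS label FROM sensors

Result:
label          
---------------
Lab-A: motion  
Lobby: pressure
Roof: temp     
Garage: sound  
Roof: pressure 
Roof: motion   
Lab-A: co2     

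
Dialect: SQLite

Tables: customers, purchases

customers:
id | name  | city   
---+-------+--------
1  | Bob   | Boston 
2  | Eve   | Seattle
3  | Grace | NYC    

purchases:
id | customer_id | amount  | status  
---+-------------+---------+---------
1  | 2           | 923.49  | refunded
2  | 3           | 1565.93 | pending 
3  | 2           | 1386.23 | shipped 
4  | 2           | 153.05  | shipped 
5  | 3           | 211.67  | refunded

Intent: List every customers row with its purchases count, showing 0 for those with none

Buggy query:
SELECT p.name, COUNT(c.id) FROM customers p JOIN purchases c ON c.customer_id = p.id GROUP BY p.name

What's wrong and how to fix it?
Bug: INNER JOIN drops customers rows that have no matching purchases rows

Fix: Use LEFT JOIN so parents without children still appear (COUNT(c.id) gives 0)

Corrected query:
SELECT p.name, COUNT(c.id) FROM customers p LEFT JOIN purchases c ON c.customer_id = p.id GROUP BY p.name

Result:
name  | COUNT(c.id)
------+------------
Bob   | 0          
Eve   | 3          
Grace | 2          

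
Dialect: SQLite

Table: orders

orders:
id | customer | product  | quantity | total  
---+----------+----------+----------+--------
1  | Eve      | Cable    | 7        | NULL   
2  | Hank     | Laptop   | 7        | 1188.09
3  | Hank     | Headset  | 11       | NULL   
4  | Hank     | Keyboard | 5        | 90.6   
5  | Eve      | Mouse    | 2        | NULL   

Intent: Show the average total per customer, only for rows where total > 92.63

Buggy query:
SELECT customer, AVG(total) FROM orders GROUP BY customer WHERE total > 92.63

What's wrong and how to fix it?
Bug: Row-level WHERE must come before GROUP BY in the clause order

Fix: Move the WHERE clause before GROUP BY

Corrected query:
SELECT customer, AVG(total) FROM orders WHERE total > 92.63 GROUP BY customer

Result:
customer | AVG(total)
---------+-----------
Hank     | 1188.09   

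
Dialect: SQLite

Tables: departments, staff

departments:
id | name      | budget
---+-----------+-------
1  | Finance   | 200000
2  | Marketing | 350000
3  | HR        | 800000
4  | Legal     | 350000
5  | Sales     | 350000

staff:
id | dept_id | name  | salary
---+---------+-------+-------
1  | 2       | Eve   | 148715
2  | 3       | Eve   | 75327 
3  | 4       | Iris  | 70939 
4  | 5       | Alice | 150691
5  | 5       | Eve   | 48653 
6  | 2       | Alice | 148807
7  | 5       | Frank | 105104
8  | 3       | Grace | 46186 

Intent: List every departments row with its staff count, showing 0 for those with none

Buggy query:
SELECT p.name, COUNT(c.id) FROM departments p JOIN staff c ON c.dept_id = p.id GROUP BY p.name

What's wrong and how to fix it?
Bug: An inner join excludes parents with zero children

Fix: Switch to LEFT JOIN to retain unmatched parent rows

Corrected query:
SELECT p.name, COUNT(c.id) FROM departments p LEFT JOIN staff c ON c.dept_id = p.id GROUP BY p.name

Result:
name      | COUNT(c.id)
----------+------------
Finance   | 0          
HR        | 2          
Legal     | 1          
Marketing | 2          
Sales     | 3          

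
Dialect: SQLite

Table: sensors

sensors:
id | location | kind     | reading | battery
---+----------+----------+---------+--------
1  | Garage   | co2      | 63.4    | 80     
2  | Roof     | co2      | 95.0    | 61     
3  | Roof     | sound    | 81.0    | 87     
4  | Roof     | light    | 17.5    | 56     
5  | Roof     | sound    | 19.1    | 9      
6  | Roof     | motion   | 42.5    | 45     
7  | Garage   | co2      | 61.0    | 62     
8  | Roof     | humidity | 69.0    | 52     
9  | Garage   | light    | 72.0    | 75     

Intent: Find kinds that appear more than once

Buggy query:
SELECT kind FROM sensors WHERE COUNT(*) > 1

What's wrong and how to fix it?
Bug: COUNT(*) is an aggregate and cannot be used in WHERE

Fix: GROUP BY kind, then filter groups with HAVING COUNT(*) > 1

Corrected query:
SELECT kind FROM sensors GROUP BY kind HAVING COUNT(*) > 1

Result:
kind 
-----
co2  
light
sound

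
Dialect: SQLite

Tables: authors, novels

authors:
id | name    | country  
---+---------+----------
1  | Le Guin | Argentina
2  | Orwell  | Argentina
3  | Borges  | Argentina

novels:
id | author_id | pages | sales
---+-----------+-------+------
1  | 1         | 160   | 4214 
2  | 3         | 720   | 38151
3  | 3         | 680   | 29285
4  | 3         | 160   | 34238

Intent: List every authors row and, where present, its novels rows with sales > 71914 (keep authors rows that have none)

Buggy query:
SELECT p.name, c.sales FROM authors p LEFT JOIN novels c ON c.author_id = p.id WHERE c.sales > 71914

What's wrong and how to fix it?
Bug: Filtering c.sales in WHERE discards the NULL rows produced by LEFT JOIN, turning it into an inner join

Fix: Move the right-table condition into the ON clause so unmatched parents are kept

Corrected query:
SELECT p.name, c.sales FROM authors p LEFT JOIN novels c ON c.author_id = p.id AND c.sales > 71914

Result:
name    | sales
--------+------
Le Guin | NULL 
Orwell  | NULL 
Borges  | NULL 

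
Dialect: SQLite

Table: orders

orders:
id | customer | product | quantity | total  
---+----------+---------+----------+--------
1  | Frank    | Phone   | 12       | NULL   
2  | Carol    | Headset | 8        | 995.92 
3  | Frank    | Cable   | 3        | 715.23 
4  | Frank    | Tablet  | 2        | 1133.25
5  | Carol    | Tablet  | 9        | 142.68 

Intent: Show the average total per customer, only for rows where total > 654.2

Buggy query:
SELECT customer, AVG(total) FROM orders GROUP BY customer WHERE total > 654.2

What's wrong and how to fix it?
Bug: WHERE cannot follow GROUP BY

Fix: Place WHERE between FROM and GROUP BY

Corrected query:
SELECT customer, AVG(total) FROM orders WHERE total > 654.2 GROUP BY customer

Result:
customer | AVG(total)
---------+-----------
Carol    | 995.92    
Frank    | 924.24    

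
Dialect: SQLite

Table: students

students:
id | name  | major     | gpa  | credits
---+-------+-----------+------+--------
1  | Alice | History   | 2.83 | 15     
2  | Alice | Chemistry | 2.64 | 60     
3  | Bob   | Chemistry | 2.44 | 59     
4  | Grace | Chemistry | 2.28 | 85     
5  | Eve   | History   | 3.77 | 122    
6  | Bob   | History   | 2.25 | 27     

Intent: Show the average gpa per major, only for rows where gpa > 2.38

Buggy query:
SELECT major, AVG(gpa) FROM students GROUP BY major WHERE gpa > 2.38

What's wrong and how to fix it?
Bug: Row-level WHERE must come before GROUP BY in the clause order

Fix: Place WHERE between FROM and GROUP BY

Corrected query:
SELECT major, AVG(gpa) FROM students WHERE gpa > 2.38 GROUP BY major

Result:
major     | AVG(gpa)
----------+---------
Chemistry | 2.54    
History   | 3.3     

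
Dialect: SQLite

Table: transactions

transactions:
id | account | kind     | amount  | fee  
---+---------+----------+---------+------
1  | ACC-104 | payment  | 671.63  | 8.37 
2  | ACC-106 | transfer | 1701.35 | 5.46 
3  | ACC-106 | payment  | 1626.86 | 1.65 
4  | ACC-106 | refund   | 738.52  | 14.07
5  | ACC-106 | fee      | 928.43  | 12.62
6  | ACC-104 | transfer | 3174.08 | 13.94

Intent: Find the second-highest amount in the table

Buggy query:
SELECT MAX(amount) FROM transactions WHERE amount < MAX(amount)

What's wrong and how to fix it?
Bug: The inner MAX is an aggregate inside WHERE, which is not allowed

Fix: Compute the overall MAX in a subquery, then take MAX of rows below it

Corrected query:
SELECT MAX(amount) FROM transactions WHERE amount < (SELECT MAX(amount) FROM transactions)

Result:
MAX(amount)
-----------
1701.35    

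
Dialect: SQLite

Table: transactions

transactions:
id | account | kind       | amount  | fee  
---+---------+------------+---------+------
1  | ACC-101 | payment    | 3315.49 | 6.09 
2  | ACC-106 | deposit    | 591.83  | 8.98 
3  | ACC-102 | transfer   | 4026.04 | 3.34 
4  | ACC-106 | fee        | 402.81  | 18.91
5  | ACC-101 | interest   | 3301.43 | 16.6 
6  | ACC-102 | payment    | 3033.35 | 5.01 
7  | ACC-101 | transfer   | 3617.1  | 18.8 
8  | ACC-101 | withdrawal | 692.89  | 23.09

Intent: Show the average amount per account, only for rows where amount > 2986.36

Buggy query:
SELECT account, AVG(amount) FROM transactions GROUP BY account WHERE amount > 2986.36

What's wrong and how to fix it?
Bug: WHERE cannot follow GROUP BY

Fix: Move the WHERE clause before GROUP BY

Corrected query:
SELECT account, AVG(amount) FROM transactions WHERE amount > 2986.36 GROUP BY account

Result:
account | AVG(amount)
--------+------------
ACC-101 | 3411.34    
ACC-102 | 3529.695   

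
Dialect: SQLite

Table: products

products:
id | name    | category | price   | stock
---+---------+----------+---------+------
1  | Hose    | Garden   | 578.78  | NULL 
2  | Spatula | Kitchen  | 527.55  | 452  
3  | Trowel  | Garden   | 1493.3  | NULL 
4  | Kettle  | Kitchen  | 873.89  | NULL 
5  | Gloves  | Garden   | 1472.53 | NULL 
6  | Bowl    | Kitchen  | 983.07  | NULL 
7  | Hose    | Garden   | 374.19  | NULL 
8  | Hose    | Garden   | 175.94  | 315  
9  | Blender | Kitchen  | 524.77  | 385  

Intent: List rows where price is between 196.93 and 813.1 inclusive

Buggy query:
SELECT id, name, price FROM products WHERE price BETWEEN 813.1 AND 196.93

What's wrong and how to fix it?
Bug: BETWEEN expects the lower bound first; with 813.1 AND 196.93 the range is empty

Fix: Swap the bounds so the smaller value comes first

Corrected query:
SELECT id, name, price FROM products WHERE price BETWEEN 196.93 AND 813.1

Result:
id | name    | price 
---+---------+-------
1  | Hose    | 578.78
2  | Spatula | 527.55
7  | Hose    | 374.19
9  | Blender | 524.77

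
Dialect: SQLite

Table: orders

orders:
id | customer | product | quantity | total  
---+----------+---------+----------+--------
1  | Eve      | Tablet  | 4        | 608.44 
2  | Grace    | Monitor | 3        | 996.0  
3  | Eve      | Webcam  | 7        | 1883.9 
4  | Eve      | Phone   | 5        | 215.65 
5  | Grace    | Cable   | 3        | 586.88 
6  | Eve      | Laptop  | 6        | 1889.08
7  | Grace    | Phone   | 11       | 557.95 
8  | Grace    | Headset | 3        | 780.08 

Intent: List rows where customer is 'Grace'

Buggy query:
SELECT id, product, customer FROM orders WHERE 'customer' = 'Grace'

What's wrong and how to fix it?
Bug: 'customer' in single quotes is a string literal, not the column; the comparison is literal-vs-literal and never true

Fix: Remove the quotes around the column name (or use double quotes for an identifier)

Corrected query:
SELECT id, product, customer FROM orders WHERE customer = 'Grace'

Result:
id | product | customer
---+---------+---------
2  | Monitor | Grace   
5  | Cable   | Grace   
7  | Phone   | Grace   
8  | Headset | Grace   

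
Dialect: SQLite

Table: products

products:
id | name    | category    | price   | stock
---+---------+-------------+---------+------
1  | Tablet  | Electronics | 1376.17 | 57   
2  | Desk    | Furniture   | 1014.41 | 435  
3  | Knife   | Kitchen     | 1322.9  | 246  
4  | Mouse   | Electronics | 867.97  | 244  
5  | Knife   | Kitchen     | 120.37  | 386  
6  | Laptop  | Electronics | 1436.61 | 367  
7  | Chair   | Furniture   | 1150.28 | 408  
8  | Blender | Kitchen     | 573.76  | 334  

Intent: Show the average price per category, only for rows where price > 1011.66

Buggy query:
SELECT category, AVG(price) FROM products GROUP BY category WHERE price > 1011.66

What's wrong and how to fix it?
Bug: Row-level WHERE must come before GROUP BY in the clause order

Fix: Place WHERE between FROM and GROUP BY

Corrected query:
SELECT category, AVG(price) FROM products WHERE price > 1011.66 GROUP BY category

Result:
category    | AVG(price)
------------+-----------
Electronics | 1406.39   
Furniture   | 1082.345  
Kitchen     | 1322.9    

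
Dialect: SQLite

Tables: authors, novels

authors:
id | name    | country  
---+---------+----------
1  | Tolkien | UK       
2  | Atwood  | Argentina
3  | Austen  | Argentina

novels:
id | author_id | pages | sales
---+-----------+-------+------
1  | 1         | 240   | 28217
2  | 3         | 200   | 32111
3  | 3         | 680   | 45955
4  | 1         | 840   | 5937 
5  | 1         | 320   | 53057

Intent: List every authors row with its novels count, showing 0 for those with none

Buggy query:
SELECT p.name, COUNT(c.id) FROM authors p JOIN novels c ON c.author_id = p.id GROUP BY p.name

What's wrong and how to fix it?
Bug: An inner join excludes parents with zero children

Fix: Switch to LEFT JOIN to retain unmatched parent rows

Corrected query:
SELECT p.name, COUNT(c.id) FROM authors p LEFT JOIN novels c ON c.author_id = p.id GROUP BY p.name

Result:
name    | COUNT(c.id)
--------+------------
Atwood  | 0          
Austen  | 2          
Tolkien | 3          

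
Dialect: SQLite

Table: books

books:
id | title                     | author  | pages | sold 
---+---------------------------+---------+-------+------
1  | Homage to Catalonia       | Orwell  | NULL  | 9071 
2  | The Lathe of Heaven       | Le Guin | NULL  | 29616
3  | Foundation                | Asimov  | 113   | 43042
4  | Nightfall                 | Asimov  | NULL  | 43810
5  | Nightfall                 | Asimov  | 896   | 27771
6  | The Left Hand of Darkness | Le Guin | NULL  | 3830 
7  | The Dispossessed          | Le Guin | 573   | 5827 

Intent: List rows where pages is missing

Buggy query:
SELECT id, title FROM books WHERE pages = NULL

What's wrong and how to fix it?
Bug: '= NULL' is always unknown in SQL three-valued logic, so no rows match

Fix: Use IS NULL to test for NULL

Corrected query:
SELECT id, title FROM books WHERE pages IS NULL

Result:
id | title                    
---+--------------------------
1  | Homage to Catalonia      
2  | The Lathe of Heaven      
4  | Nightfall                
6  | The Left Hand of Darkness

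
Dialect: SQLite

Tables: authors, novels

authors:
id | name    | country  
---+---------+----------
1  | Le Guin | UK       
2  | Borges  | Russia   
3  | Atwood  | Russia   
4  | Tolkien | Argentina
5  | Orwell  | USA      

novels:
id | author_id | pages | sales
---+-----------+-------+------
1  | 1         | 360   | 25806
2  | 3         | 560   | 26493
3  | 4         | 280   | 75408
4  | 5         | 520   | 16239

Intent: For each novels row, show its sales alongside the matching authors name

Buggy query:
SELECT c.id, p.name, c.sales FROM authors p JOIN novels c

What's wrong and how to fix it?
Bug: Missing join condition: each novels row is matched to all authors rows instead of just its own

Fix: Add ON c.author_id = p.id to the JOIN

Corrected query:
SELECT c.id, p.name, c.sales FROM authors p JOIN novels c ON c.author_id = p.id

Result:
id | name    | sales
---+---------+------
1  | Le Guin | 25806
2  | Atwood  | 26493
3  | Tolkien | 75408
4  | Orwell  | 16239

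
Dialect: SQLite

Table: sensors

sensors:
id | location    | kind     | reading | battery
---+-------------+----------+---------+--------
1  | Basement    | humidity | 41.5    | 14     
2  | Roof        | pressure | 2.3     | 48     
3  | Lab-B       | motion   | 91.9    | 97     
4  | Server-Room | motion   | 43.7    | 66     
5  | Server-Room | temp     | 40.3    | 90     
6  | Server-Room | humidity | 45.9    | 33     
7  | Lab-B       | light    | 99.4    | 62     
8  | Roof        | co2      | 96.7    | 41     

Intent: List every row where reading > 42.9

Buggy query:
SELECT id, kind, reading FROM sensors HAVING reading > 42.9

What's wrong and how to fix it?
Bug: HAVING filters the output of aggregation, but this query has no GROUP BY and no aggregate functions, so SQLite rejects it (HAVING clause on a non-aggregate query); the condition here is per row

Fix: Replace HAVING with WHERE since the condition applies to individual rows

Corrected query:
SELECT id, kind, reading FROM sensors WHERE reading > 42.9

Result:
id | kind     | reading
---+----------+--------
3  | motion   | 91.9   
4  | motion   | 43.7   
6  | humidity | 45.9   
7  | light    | 99.4   
8  | co2      | 96.7   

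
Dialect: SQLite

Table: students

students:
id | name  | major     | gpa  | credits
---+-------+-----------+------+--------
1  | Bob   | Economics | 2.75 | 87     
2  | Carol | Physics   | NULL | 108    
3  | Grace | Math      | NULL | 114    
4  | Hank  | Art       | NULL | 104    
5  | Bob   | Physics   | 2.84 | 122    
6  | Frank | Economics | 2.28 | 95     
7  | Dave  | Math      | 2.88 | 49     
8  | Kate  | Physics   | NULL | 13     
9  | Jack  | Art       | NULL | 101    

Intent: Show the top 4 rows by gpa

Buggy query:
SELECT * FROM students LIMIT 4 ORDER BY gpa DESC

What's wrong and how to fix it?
Bug: ORDER BY cannot follow LIMIT; LIMIT is the final clause

Fix: Swap the clauses: ORDER BY first, then LIMIT

Corrected query:
SELECT * FROM students ORDER BY gpa DESC LIMIT 4

Result:
id | name  | major     | gpa  | credits
---+-------+-----------+------+--------
7  | Dave  | Math      | 2.88 | 49     
5  | Bob   | Physics   | 2.84 | 122    
1  | Bob   | Economics | 2.75 | 87     
6  | Frank | Economics | 2.28 | 95     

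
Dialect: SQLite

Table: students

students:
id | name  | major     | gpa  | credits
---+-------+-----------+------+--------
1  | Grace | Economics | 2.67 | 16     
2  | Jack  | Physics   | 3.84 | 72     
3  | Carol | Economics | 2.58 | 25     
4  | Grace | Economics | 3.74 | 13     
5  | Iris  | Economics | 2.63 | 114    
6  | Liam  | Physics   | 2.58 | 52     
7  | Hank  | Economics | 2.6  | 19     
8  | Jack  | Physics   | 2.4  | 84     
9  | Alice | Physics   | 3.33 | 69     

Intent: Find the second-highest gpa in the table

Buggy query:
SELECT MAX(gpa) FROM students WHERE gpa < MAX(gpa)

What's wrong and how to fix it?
Bug: MAX(gpa) on the right of the comparison is an aggregate-in-WHERE error

Fix: Compute the overall MAX in a subquery, then take MAX of rows below it

Corrected query:
SELECT MAX(gpa) FROM students WHERE gpa < (SELECT MAX(gpa) FROM students)

Result:
MAX(gpa)
--------
3.74    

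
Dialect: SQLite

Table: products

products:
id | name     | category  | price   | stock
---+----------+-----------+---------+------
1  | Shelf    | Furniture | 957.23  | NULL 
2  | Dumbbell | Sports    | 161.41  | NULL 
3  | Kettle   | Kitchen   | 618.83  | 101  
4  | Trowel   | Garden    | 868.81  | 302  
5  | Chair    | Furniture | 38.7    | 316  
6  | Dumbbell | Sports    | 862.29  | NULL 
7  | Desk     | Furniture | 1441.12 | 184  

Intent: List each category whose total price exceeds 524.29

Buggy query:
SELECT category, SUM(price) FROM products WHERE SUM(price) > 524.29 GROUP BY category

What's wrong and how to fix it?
Bug: WHERE runs before GROUP BY, so aggregates aren't available there

Fix: Use HAVING (which filters groups after aggregation) instead of WHERE

Corrected query:
SELECT category, SUM(price) FROM products GROUP BY category HAVING SUM(price) > 524.29

Result:
category  | SUM(price)
----------+-----------
Furniture | 2437.05   
Garden    | 868.81    
Kitchen   | 618.83    
Sports    | 1023.7    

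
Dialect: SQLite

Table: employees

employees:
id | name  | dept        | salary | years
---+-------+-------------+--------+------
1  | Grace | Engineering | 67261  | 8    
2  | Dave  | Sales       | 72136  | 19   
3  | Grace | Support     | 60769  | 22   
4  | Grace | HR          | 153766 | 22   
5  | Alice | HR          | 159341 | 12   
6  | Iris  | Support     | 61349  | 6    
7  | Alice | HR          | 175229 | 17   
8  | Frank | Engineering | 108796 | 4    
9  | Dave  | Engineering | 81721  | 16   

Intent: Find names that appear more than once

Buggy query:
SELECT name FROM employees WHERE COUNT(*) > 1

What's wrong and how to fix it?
Bug: WHERE can't reference COUNT(*); aggregates are computed after WHERE

Fix: GROUP BY name, then filter groups with HAVING COUNT(*) > 1

Corrected query:
SELECT name FROM employees GROUP BY name HAVING COUNT(*) > 1

Result:
name 
-----
Alice
Dave 
Grace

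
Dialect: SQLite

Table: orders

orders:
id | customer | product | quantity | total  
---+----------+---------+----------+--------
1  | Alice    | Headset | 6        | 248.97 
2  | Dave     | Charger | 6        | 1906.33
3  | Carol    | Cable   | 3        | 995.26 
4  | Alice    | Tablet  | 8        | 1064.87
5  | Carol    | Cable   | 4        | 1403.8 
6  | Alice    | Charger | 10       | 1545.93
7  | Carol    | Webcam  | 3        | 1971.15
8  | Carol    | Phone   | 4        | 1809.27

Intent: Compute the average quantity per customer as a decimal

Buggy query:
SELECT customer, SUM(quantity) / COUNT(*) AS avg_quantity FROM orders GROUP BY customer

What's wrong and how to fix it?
Bug: Both operands are integers, so '/' performs integer division and truncates

Fix: Multiply by 1.0 (or CAST to REAL) to force floating-point division

Corrected query:
SELECT customer, SUM(quantity) * 1.0 / COUNT(*) AS avg_quantity FROM orders GROUP BY customer

Result:
customer | avg_quantity
---------+-------------
Alice    | 8           
Carol    | 3.5         
Dave     | 6           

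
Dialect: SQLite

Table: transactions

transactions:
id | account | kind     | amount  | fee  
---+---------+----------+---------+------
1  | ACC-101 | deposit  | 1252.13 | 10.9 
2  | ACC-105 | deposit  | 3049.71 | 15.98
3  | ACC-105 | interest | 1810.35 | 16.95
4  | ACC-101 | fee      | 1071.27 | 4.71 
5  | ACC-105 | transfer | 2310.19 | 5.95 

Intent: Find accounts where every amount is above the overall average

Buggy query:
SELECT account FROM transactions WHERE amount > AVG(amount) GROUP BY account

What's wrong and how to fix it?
Bug: AVG() is an aggregate; it can't sit directly in WHERE

Fix: Use a subquery for AVG and a HAVING MIN(...) filter so the condition holds for every row in the group

Corrected query:
SELECT account FROM transactions GROUP BY account HAVING MIN(amount) > (SELECT AVG(amount) FROM transactions)

Result:
(no rows)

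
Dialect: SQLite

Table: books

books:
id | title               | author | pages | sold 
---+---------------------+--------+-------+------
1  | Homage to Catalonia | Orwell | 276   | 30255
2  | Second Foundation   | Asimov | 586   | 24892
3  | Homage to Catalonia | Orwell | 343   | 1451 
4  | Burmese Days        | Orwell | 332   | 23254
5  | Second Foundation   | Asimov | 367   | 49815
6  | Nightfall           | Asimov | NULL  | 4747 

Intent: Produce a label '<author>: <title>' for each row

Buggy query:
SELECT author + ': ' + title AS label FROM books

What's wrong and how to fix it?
Bug: SQLite uses || for string concatenation; + coerces text to numbers (yielding 0)

Fix: Use the || operator for string concatenation

Corrected query:
SELECT author || ': ' || title AS label FROM books

Result:
label                      
---------------------------
Orwell: Homage to Catalonia
Asimov: Second Foundation  
Orwell: Homage to Catalonia
Orwell: Burmese Days       
Asimov: Second Foundation  
Asimov: Nightfall          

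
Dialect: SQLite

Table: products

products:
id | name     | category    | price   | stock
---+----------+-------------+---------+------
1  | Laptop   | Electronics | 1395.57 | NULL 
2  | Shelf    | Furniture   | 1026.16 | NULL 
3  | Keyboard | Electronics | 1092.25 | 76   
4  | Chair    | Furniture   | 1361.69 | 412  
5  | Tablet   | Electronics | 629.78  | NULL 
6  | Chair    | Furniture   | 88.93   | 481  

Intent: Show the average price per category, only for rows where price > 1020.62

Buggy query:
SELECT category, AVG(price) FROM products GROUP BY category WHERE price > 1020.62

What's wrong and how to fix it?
Bug: Row-level WHERE must come before GROUP BY in the clause order

Fix: Move the WHERE clause before GROUP BY

Corrected query:
SELECT category, AVG(price) FROM products WHERE price > 1020.62 GROUP BY category

Result:
category    | AVG(price)
------------+-----------
Electronics | 1243.91   
Furniture   | 1193.925  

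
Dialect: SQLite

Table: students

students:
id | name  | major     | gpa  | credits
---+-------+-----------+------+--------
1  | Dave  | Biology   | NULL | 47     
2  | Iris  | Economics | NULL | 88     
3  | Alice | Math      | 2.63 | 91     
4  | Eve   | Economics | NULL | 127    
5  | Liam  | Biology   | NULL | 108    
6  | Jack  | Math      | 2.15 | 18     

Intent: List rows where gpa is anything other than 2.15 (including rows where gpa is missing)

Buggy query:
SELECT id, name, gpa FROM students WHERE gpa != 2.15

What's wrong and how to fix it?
Bug: Inequality against NULL is unknown, not true; rows with NULL are dropped

Fix: Add an explicit OR gpa IS NULL to include the missing-value rows

Corrected query:
SELECT id, name, gpa FROM students WHERE gpa != 2.15 OR gpa IS NULL

Result:
id | name  | gpa 
---+-------+-----
1  | Dave  | NULL
2  | Iris  | NULL
3  | Alice | 2.63
4  | Eve   | NULL
5  | Liam  | NULL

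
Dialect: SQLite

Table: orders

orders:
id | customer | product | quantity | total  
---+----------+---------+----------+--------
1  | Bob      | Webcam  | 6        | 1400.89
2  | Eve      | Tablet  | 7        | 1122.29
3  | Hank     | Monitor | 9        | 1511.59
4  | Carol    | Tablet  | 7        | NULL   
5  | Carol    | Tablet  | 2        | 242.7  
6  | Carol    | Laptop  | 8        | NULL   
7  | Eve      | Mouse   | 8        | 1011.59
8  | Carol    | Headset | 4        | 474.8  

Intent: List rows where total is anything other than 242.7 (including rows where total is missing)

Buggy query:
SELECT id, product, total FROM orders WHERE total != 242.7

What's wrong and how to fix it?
Bug: Inequality against NULL is unknown, not true; rows with NULL are dropped

Fix: Add an explicit OR total IS NULL to include the missing-value rows

Corrected query:
SELECT id, product, total FROM orders WHERE total != 242.7 OR total IS NULL

Result:
id | product | total  
---+---------+--------
1  | Webcam  | 1400.89
2  | Tablet  | 1122.29
3  | Monitor | 1511.59
4  | Tablet  | NULL   
6  | Laptop  | NULL   
7  | Mouse   | 1011.59
8  | Headset | 474.8  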